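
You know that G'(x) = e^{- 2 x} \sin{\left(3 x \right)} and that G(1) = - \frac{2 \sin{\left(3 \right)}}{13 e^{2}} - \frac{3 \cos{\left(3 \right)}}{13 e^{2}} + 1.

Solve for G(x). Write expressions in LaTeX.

G(x) = 1 - \frac{2 e^{- 2 x} \sin{\left(3 x \right)}}{13} - \frac{3 e^{- 2 x} \cos{\left(3 x \right)}}{13}

Differentiate the proposed G(x) back; it has to land on the given G'(x).
A general antiderivative is - \frac{2 e^{- 2 x} \sin{\left(3 x \right)}}{13} - \frac{3 e^{- 2 x} \cos{\left(3 x \right)}}{13} + C.
The condition gives C = - \frac{2 \sin{\left(3 \right)}}{13 e^{2}} - \frac{3 \cos{\left(3 \right)}}{13 e^{2}} + 1 - (- \frac{2 \sin{\left(3 \right)}}{13 e^{2}} - \frac{3 \cos{\left(3 \right)}}{13 e^{2}}) = 1.
So G(x) = 1 - \frac{2 e^{- 2 x} \sin{\left(3 x \right)}}{13} - \frac{3 e^{- 2 x} \cos{\left(3 x \right)}}{13}.
Check: d/dx[1 - \frac{2 e^{- 2 x} \sin{\left(3 x \right)}}{13} - \frac{3 e^{- 2 x} \cos{\left(3 x \right)}}{13}] = e^{- 2 x} \sin{\left(3 x \right)} = G'(x).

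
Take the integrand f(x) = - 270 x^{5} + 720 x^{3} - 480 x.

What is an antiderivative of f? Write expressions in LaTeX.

f matches the chain-rule pattern g'(h)*h' with inner function h(x) = 3 x^{2} - 4; substituting u = h(x) collapses the integral.
Check: d/dx[- 45 x^{6} + 180 x^{4} - 240 x^{2}] = - 270 x^{5} + 720 x^{3} - 480 x = f(x).

An antiderivative is F(x) = - 45 x^{6} + 180 x^{4} - 240 x^{2}.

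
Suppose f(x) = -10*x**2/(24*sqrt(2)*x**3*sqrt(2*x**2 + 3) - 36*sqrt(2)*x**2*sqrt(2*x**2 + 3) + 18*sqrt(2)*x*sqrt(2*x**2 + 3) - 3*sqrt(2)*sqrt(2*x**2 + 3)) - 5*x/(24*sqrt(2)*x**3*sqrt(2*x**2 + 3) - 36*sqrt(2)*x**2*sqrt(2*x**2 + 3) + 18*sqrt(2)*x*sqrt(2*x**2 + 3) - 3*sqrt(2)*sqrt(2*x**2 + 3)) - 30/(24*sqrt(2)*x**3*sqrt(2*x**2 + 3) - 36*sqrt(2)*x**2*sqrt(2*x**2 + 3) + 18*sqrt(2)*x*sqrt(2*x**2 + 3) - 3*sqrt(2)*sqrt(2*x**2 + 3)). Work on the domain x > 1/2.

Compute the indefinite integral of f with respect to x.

Recognize the product-rule pattern: f = u'v + uv' with u = 5/(6*(2*x - 1)**2), v = sqrt(x**2 + 3/2), so integration by parts undoes it.
Check: d/dx[5*sqrt(x**2 + 3/2)/(24*x**2 - 24*x + 6)] = (-10*x**2 - 5*x - 30)/(24*sqrt(2)*x**3*sqrt(2*x**2 + 3) - 36*sqrt(2)*x**2*sqrt(2*x**2 + 3) + 18*sqrt(2)*x*sqrt(2*x**2 + 3) - 3*sqrt(2)*sqrt(2*x**2 + 3)), which equals f(x).

F(x) = 5*sqrt(x**2 + 3/2)/(24*x**2 - 24*x + 6) + C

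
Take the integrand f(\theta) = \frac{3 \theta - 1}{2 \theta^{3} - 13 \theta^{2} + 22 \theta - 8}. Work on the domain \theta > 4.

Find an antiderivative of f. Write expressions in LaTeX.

An antiderivative is F(\theta) = \frac{11 \log{\left(\theta - 4 \right)}}{14} - \frac{5 \log{\left(\theta - 2 \right)}}{6} + \frac{\log{\left(\theta - \frac{1}{2} \right)}}{21}.

Factor the denominator (\left(\theta - 4\right) \left(\theta - 2\right) \left(2 \theta - 1\right)) and decompose: f = \frac{2}{21 \left(2 \theta - 1\right)} - \frac{5}{6 \left(\theta - 2\right)} + \frac{11}{14 \left(\theta - 4\right)}; each piece integrates to a log, atan, or power term.
Check: d/d\theta[\frac{11 \log{\left(\theta - 4 \right)}}{14} - \frac{5 \log{\left(\theta - 2 \right)}}{6} + \frac{\log{\left(\theta - \frac{1}{2} \right)}}{21}] = \frac{3 \theta - 1}{2 \theta^{3} - 13 \theta^{2} + 22 \theta - 8} = f(\theta).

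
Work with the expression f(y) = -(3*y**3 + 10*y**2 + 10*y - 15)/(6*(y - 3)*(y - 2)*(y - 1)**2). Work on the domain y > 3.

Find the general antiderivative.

Factor the denominator (6*(y - 3)*(y - 2)*(y - 1)**2) and decompose: f = -17/(4*(y - 1)) - 2/(3*(y - 1)**2) + 23/(2*(y - 2)) - 31/(4*(y - 3)); each piece integrates to a log, atan, or power term.
Check: d/dy[(-93*y*log(y - 3) + 138*y*log(y - 2) - 51*y*log(y - 1) + 93*log(y - 3) - 138*log(y - 2) + 51*log(y - 1) + 8)/(12*y - 12)] = (-3*y**3 - 10*y**2 - 10*y + 15)/(6*y**4 - 42*y**3 + 102*y**2 - 102*y + 36), which equals f(y).

F(y) = (-93*y*log(y - 3) + 138*y*log(y - 2) - 51*y*log(y - 1) + 93*log(y - 3) - 138*log(y - 2) + 51*log(y - 1) + 8)/(12*y - 12) + C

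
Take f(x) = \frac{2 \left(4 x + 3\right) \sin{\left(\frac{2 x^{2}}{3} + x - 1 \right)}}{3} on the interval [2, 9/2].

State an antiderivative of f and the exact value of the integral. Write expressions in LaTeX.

The substitution u = \frac{2 x^{2}}{3} + x - 1 works: f is exactly (dF/du)*(du/dx) for that inner function.
F(x) = - 2 \cos{\left(\frac{2 x^{2}}{3} + x - 1 \right)} is an antiderivative of f.
Check: d/dx[- 2 \cos{\left(\frac{2 x^{2}}{3} + x - 1 \right)}] = \frac{8 x \sin{\left(\frac{2 x^{2}}{3} + x - 1 \right)}}{3} + 2 \sin{\left(\frac{2 x^{2}}{3} + x - 1 \right)}, which equals f(x).
F(9/2) = - 2 \cos{\left(17 \right)}; F(2) = - 2 \cos{\left(\frac{11}{3} \right)}.
Integral = F(9/2) - F(2) = 2 \cos{\left(\frac{11}{3} \right)} - 2 \cos{\left(17 \right)}.

Antiderivative: F(x) = - 2 \cos{\left(\frac{2 x^{2}}{3} + x - 1 \right)}; value = 2 \cos{\left(\frac{11}{3} \right)} - 2 \cos{\left(17 \right)}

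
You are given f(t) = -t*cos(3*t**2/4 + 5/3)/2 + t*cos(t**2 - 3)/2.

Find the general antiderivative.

F(t) = -(4*sin(3*t**2/4 + 5/3) - 3*sin(t**2 - 3))/12 + C

Integrate term by term and add the pieces.
Check: d/dt[-(4*sin(3*t**2/4 + 5/3) - 3*sin(t**2 - 3))/12] = -t*cos(3*t**2/4 + 5/3)/2 + t*cos(t**2 - 3)/2 = f(t).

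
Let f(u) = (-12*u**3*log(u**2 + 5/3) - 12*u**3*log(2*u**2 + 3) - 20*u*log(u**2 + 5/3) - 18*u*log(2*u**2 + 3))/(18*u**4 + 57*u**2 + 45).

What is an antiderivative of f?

An antiderivative is F(u) = -log(u**2 + 5/3)*log(2*u**2 + 3)/3.

Recognize the product-rule pattern: f = v'r + vr' with v = -log(2*u**2 + 3)/3, r = log(u**2 + 5/3), so integration by parts undoes it.
Check: d/du[-log(u**2 + 5/3)*log(2*u**2 + 3)/3] = (-12*u**3*log(u**2 + 5/3) - 12*u**3*log(2*u**2 + 3) - 20*u*log(u**2 + 5/3) - 18*u*log(2*u**2 + 3))/(18*u**4 + 57*u**2 + 45) = f(u).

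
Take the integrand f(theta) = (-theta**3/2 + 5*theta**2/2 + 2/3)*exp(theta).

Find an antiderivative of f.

Recognize the product-rule pattern: f = u'v + uv' with u = -theta**3/2 + 4*theta**2 - 8*theta + 26/3, v = exp(theta), so integration by parts undoes it.
Check: d/dtheta[(-3*theta**3 + 24*theta**2 - 48*theta + 52)*exp(theta)/6] = -theta**3*exp(theta)/2 + 5*theta**2*exp(theta)/2 + 2*exp(theta)/3, which equals f(theta).

An antiderivative is F(theta) = (-3*theta**3 + 24*theta**2 - 48*theta + 52)*exp(theta)/6.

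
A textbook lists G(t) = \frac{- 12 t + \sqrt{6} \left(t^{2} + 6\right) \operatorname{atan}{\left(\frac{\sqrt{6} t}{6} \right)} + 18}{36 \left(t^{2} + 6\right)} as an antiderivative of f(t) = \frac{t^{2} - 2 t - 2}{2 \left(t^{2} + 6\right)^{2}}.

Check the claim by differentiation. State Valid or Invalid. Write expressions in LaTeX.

Valid - differentiating G returns exactly f.

d/dt[G] = \frac{t^{2} - 2 t - 2}{2 t^{4} + 24 t^{2} + 72}
This equals f(t) exactly, so the claim holds.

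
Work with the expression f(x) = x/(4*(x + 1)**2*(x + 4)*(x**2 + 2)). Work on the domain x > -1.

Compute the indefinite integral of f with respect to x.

F(x) = (12*x*log(x + 1) - 4*x*log(x + 4) - 4*x*log(x**2 + 2) + 7*sqrt(2)*x*atan(sqrt(2)*x/2) + 12*log(x + 1) - 4*log(x + 4) - 4*log(x**2 + 2) + 7*sqrt(2)*atan(sqrt(2)*x/2) + 18)/(648*x + 648) + C

The denominator factors as 4*(x + 1)**2*(x + 4)*(x**2 + 2); partial fractions split f into directly integrable pieces: -(4*x - 7)/(324*(x**2 + 2)) - 1/(162*(x + 4)) + 1/(54*(x + 1)) - 1/(36*(x + 1)**2).
Check: d/dx[(12*x*log(x + 1) - 4*x*log(x + 4) - 4*x*log(x**2 + 2) + 7*sqrt(2)*x*atan(sqrt(2)*x/2) + 12*log(x + 1) - 4*log(x + 4) - 4*log(x**2 + 2) + 7*sqrt(2)*atan(sqrt(2)*x/2) + 18)/(648*x + 648)] = x/(4*x**5 + 24*x**4 + 44*x**3 + 64*x**2 + 72*x + 32), which equals f(x).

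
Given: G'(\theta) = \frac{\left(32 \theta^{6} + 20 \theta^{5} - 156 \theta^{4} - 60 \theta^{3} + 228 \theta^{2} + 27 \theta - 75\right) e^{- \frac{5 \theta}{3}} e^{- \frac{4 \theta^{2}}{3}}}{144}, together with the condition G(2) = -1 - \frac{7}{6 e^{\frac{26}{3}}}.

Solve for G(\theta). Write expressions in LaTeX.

Recognize the product-rule pattern: G'(\theta) = u'v + uv' with u = - \frac{\theta^{5}}{12} + \frac{\theta^{3}}{4} - \frac{5 \theta}{16} + \frac{1}{8}, v = e^{- \frac{4 \theta^{2}}{3} - \frac{5 \theta}{3}}, so integration by parts undoes it.
A general antiderivative is - \frac{\left(\frac{\theta^{5}}{3} - \theta^{3} + \frac{5 \theta}{4} - \frac{1}{2}\right) e^{- \frac{4 \theta^{2}}{3} - \frac{5 \theta}{3}}}{4} + C.
The condition gives C = -1 - \frac{7}{6 e^{\frac{26}{3}}} - (- \frac{7}{6 e^{\frac{26}{3}}}) = -1.
So G(\theta) = \frac{- \left(4 \theta^{5} - 12 \theta^{3} + 15 \theta - 6\right) e^{- \frac{4 \theta^{2}}{3} - \frac{5 \theta}{3}} - 48}{48}.
Check: d/d\theta[\frac{- \left(4 \theta^{5} - 12 \theta^{3} + 15 \theta - 6\right) e^{- \frac{4 \theta^{2}}{3} - \frac{5 \theta}{3}} - 48}{48}] = \frac{\left(32 \theta^{6} + 20 \theta^{5} - 156 \theta^{4} - 60 \theta^{3} + 228 \theta^{2} + 27 \theta - 75\right) e^{- \frac{5 \theta}{3}} e^{- \frac{4 \theta^{2}}{3}}}{144} = G'(\theta).

G(\theta) = \frac{- \left(4 \theta^{5} - 12 \theta^{3} + 15 \theta - 6\right) e^{- \frac{4 \theta^{2}}{3} - \frac{5 \theta}{3}} - 48}{48}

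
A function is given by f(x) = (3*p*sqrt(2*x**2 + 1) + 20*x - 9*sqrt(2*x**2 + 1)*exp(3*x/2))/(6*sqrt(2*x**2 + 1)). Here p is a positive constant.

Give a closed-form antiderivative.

An antiderivative is F(x) = p*x/2 + 5*sqrt(2*x**2 + 1)/3 - exp(3*x/2).

For F(x) to be correct the identity F'(x) - f(x) = 0 must hold.
Check: d/dx[p*x/2 + 5*sqrt(2*x**2 + 1)/3 - exp(3*x/2)] = (3*p*sqrt(2*x**2 + 1) + 20*x - 9*sqrt(2*x**2 + 1)*exp(3*x/2))/(6*sqrt(2*x**2 + 1)) = f(x).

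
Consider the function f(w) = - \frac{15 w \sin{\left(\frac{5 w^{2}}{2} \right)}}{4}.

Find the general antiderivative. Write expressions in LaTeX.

f matches the chain-rule pattern g'(h)*h' with inner function h(w) = \frac{5 w^{2}}{2}; substituting u = h(w) collapses the integral.
Check: d/dw[\frac{3 \cos{\left(\frac{5 w^{2}}{2} \right)}}{4}] = - \frac{15 w \sin{\left(\frac{5 w^{2}}{2} \right)}}{4} = f(w).

F(w) = \frac{3 \cos{\left(\frac{5 w^{2}}{2} \right)}}{4} + C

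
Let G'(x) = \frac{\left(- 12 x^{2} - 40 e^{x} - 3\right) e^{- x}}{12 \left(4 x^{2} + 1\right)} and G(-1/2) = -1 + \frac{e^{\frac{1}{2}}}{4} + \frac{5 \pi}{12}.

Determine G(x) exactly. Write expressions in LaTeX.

Check a candidate G(x) by differentiating: d/dx[G] must match the given G'(x).
A general antiderivative is - \frac{5 \operatorname{atan}{\left(2 x \right)}}{3} + \frac{e^{- x}}{4} + C.
The condition gives C = -1 + \frac{e^{\frac{1}{2}}}{4} + \frac{5 \pi}{12} - (\frac{e^{\frac{1}{2}}}{4} + \frac{5 \pi}{12}) = -1.
So G(x) = - \frac{5 \operatorname{atan}{\left(2 x \right)}}{3} - 1 + \frac{e^{- x}}{4}.
Check: d/dx[- \frac{5 \operatorname{atan}{\left(2 x \right)}}{3} - 1 + \frac{e^{- x}}{4}] = \frac{- 12 x^{2} - 40 e^{x} - 3}{48 x^{2} e^{x} + 12 e^{x}}, which equals G'(x).

G(x) = - \frac{5 \operatorname{atan}{\left(2 x \right)}}{3} - 1 + \frac{e^{- x}}{4}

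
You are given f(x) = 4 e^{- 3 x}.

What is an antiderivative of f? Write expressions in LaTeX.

An antiderivative is F(x) = - \frac{4 e^{- 3 x}}{3}.

A candidate is checked by its d/dx: the result must match f(x).
Check: d/dx[- \frac{4 e^{- 3 x}}{3}] = 4 e^{- 3 x} = f(x).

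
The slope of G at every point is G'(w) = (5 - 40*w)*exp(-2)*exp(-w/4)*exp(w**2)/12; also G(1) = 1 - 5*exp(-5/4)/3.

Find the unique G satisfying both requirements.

G(w) = (3*exp(2)*exp(w/4)*exp(-w**2) - 5)*exp(-2)*exp(-w/4)*exp(w**2)/3

G'(w) matches the chain-rule pattern g'(h)*h' with inner function h(w) = w**2 - w/4 - 2; substituting u = h(w) collapses the integral.
A general antiderivative is -5*exp(w**2 - w/4 - 2)/3 + C.
The condition gives C = 1 - 5*exp(-5/4)/3 - (-5*exp(-5/4)/3) = 1.
So G(w) = (3*exp(2)*exp(w/4)*exp(-w**2) - 5)*exp(-2)*exp(-w/4)*exp(w**2)/3.
Check: d/dw[(3*exp(2)*exp(w/4)*exp(-w**2) - 5)*exp(-2)*exp(-w/4)*exp(w**2)/3] = (-40*w*exp(w**2) + 5*exp(w**2))*exp(-2)*exp(-w/4)/12, which equals G'(w).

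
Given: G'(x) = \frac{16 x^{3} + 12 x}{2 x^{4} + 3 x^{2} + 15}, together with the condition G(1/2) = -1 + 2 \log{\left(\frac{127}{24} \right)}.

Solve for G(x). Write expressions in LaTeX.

The substitution u = \frac{2 x^{4}}{3} + x^{2} + 5 works: G'(x) is exactly (dG/du)*(du/dx) for that inner function.
A general antiderivative is 2 \log{\left(\frac{2 x^{4}}{3} + x^{2} + 5 \right)} + C.
The condition gives C = -1 + 2 \log{\left(\frac{127}{24} \right)} - (2 \log{\left(\frac{127}{24} \right)}) = -1.
So G(x) = 2 \log{\left(\frac{2 x^{4}}{3} + x^{2} + 5 \right)} - 1.
Check: d/dx[2 \log{\left(\frac{2 x^{4}}{3} + x^{2} + 5 \right)} - 1] = \frac{16 x^{3} + 12 x}{2 x^{4} + 3 x^{2} + 15} = G'(x).

G(x) = 2 \log{\left(\frac{2 x^{4}}{3} + x^{2} + 5 \right)} - 1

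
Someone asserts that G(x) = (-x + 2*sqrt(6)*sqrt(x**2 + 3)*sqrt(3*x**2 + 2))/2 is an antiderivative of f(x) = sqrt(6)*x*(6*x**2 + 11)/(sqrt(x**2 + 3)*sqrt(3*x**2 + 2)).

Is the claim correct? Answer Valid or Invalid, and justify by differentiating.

d/dx[G] = (12*sqrt(6)*x**3 + 22*sqrt(6)*x - sqrt(x**2 + 3)*sqrt(3*x**2 + 2))/(2*sqrt(x**2 + 3)*sqrt(3*x**2 + 2))
d/dx[G] - f(x) = -1/2 != 0.

Invalid: d/dx[G] - f = -1/2, which is not 0.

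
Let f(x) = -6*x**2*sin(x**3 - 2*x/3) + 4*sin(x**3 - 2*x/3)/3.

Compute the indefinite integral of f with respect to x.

The substitution u = x**3 - 2*x/3 works: f is exactly (dF/du)*(du/dx) for that inner function.
Check: d/dx[2*cos(x**3 - 2*x/3)] = -6*x**2*sin(x**3 - 2*x/3) + 4*sin(x**3 - 2*x/3)/3 = f(x).

F(x) = 2*cos(x**3 - 2*x/3) + C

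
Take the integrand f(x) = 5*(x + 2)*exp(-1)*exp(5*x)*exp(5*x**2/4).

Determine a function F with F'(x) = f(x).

An antiderivative is F(x) = 2*exp(5*x**2/4 + 5*x - 1).

f matches the chain-rule pattern g'(h)*h' with inner function h(x) = 5*x**2/4 + 5*x - 1; substituting u = h(x) collapses the integral.
Check: d/dx[2*exp(5*x**2/4 + 5*x - 1)] = 5*x*exp(-1)*exp(5*x)*exp(5*x**2/4) + 10*exp(-1)*exp(5*x)*exp(5*x**2/4), which equals f(x).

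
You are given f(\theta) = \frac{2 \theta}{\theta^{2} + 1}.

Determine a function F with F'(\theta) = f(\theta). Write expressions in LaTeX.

An antiderivative is F(\theta) = \log{\left(\frac{\theta^{2}}{2} + \frac{1}{2} \right)}.

f matches the chain-rule pattern g'(h)*h' with inner function h(\theta) = \frac{\theta^{2}}{2} + \frac{1}{2}; substituting u = h(\theta) collapses the integral.
Check: d/d\theta[\log{\left(\frac{\theta^{2}}{2} + \frac{1}{2} \right)}] = \frac{2 \theta}{\theta^{2} + 1} = f(\theta).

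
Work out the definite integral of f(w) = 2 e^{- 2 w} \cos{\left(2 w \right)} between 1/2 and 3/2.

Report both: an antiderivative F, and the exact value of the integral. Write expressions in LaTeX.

Antiderivative: F(w) = \frac{\left(\sin{\left(2 w \right)} - \cos{\left(2 w \right)}\right) e^{- 2 w}}{2}; value = - \frac{\sin{\left(1 \right)}}{2 e} + \frac{\sin{\left(3 \right)}}{2 e^{3}} - \frac{\cos{\left(3 \right)}}{2 e^{3}} + \frac{\cos{\left(1 \right)}}{2 e}

Whatever form F(w) takes, F'(w) = f(w) is non-negotiable.
F(w) = \frac{\left(\sin{\left(2 w \right)} - \cos{\left(2 w \right)}\right) e^{- 2 w}}{2} is an antiderivative of f.
Check: d/dw[\frac{\left(\sin{\left(2 w \right)} - \cos{\left(2 w \right)}\right) e^{- 2 w}}{2}] = 2 e^{- 2 w} \cos{\left(2 w \right)} = f(w).
F(3/2) = \frac{\sin{\left(3 \right)}}{2 e^{3}} - \frac{\cos{\left(3 \right)}}{2 e^{3}}; F(1/2) = - \frac{\cos{\left(1 \right)}}{2 e} + \frac{\sin{\left(1 \right)}}{2 e}.
Integral = F(3/2) - F(1/2) = - \frac{\sin{\left(1 \right)}}{2 e} + \frac{\sin{\left(3 \right)}}{2 e^{3}} - \frac{\cos{\left(3 \right)}}{2 e^{3}} + \frac{\cos{\left(1 \right)}}{2 e}.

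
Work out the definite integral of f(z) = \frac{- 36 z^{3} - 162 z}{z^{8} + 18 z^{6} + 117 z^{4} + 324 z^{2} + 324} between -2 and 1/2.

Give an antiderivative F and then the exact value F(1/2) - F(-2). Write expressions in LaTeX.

f matches the chain-rule pattern g'(h)*h' with inner function h(z) = \frac{z^{4}}{3} + 3 z^{2} + 6; substituting u = h(z) collapses the integral.
F(z) = \frac{9}{z^{4} + 9 z^{2} + 18} is an antiderivative of f.
Check: d/dz[\frac{9}{z^{4} + 9 z^{2} + 18}] = \frac{- 36 z^{3} - 162 z}{z^{8} + 18 z^{6} + 117 z^{4} + 324 z^{2} + 324} = f(z).
F(1/2) = \frac{144}{325}; F(-2) = \frac{9}{70}.
Integral = F(1/2) - F(-2) = \frac{1431}{4550}.

Antiderivative: F(z) = \frac{9}{z^{4} + 9 z^{2} + 18}; value = \frac{1431}{4550}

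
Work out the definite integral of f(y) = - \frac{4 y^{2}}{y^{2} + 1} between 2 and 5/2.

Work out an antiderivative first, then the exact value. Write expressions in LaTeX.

Antiderivative: F(y) = - 4 \left(y - \operatorname{atan}{\left(y \right)}\right); value = - 4 \operatorname{atan}{\left(2 \right)} - 2 + 4 \operatorname{atan}{\left(\frac{5}{2} \right)}

Differentiate the proposed F(y) back; it has to land on f(y) exactly.
F(y) = - 4 \left(y - \operatorname{atan}{\left(y \right)}\right) is an antiderivative of f.
Check: d/dy[- 4 \left(y - \operatorname{atan}{\left(y \right)}\right)] = - \frac{4 y^{2}}{y^{2} + 1} = f(y).
F(5/2) = -10 + 4 \operatorname{atan}{\left(\frac{5}{2} \right)}; F(2) = -8 + 4 \operatorname{atan}{\left(2 \right)}.
Integral = F(5/2) - F(2) = - 4 \operatorname{atan}{\left(2 \right)} - 2 + 4 \operatorname{atan}{\left(\frac{5}{2} \right)}.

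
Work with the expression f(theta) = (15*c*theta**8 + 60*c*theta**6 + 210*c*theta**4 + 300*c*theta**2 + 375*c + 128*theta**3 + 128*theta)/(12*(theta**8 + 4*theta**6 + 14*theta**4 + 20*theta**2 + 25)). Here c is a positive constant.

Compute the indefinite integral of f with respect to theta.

F(theta) = (15*c*theta**5 + 30*c*theta**3 + 75*c*theta - 32)/(12*theta**4 + 24*theta**2 + 60) + C

Since d/dtheta undoes antidifferentiation here, F'(theta) = f(theta) is required of F(theta).
Check: d/dtheta[(15*c*theta**5 + 30*c*theta**3 + 75*c*theta - 32)/(12*theta**4 + 24*theta**2 + 60)] = (15*c*theta**8 + 60*c*theta**6 + 210*c*theta**4 + 300*c*theta**2 + 375*c + 128*theta**3 + 128*theta)/(12*theta**8 + 48*theta**6 + 168*theta**4 + 240*theta**2 + 300), which equals f(theta).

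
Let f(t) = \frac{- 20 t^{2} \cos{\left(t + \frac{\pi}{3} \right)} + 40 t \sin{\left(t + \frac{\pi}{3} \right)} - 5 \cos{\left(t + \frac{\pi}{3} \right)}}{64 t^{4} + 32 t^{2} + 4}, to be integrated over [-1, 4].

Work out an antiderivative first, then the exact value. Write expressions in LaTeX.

Antiderivative: F(t) = - \frac{5 \sin{\left(t + \frac{\pi}{3} \right)}}{4 \left(4 t^{2} + 1\right)}; value = \frac{\cos{\left(\frac{\pi}{6} + 1 \right)}}{4} - \frac{\sin{\left(\frac{\pi}{3} + 4 \right)}}{52}

Recognize the product-rule pattern: f = u'v + uv' with u = - \frac{5}{4 \left(4 t^{2} + 1\right)}, v = \sin{\left(t + \frac{\pi}{3} \right)}, so integration by parts undoes it.
F(t) = - \frac{5 \sin{\left(t + \frac{\pi}{3} \right)}}{4 \left(4 t^{2} + 1\right)} is an antiderivative of f.
Check: d/dt[- \frac{5 \sin{\left(t + \frac{\pi}{3} \right)}}{4 \left(4 t^{2} + 1\right)}] = \frac{- 20 t^{2} \cos{\left(t + \frac{\pi}{3} \right)} + 40 t \sin{\left(t + \frac{\pi}{3} \right)} - 5 \cos{\left(t + \frac{\pi}{3} \right)}}{64 t^{4} + 32 t^{2} + 4} = f(t).
F(4) = - \frac{\sin{\left(\frac{\pi}{3} + 4 \right)}}{52}; F(-1) = - \frac{\cos{\left(\frac{\pi}{6} + 1 \right)}}{4}.
Integral = F(4) - F(-1) = \frac{\cos{\left(\frac{\pi}{6} + 1 \right)}}{4} - \frac{\sin{\left(\frac{\pi}{3} + 4 \right)}}{52}.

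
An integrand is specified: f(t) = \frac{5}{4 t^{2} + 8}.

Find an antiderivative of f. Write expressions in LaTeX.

A candidate is checked by its d/dt: the result must match f(t).
Check: d/dt[\frac{5 \sqrt{2} \operatorname{atan}{\left(\frac{\sqrt{2} t}{2} \right)}}{8}] = \frac{5}{4 t^{2} + 8} = f(t).

An antiderivative is F(t) = \frac{5 \sqrt{2} \operatorname{atan}{\left(\frac{\sqrt{2} t}{2} \right)}}{8}.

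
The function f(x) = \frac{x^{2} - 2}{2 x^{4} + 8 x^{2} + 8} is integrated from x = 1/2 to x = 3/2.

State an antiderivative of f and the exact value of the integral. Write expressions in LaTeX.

f has the shape u'v + uv' for u = - \frac{3 x}{2} and v = \frac{1}{3 x^{2} + 6} — it is the derivative of the product u*v.
F(x) = - \frac{x}{2 \left(x^{2} + 2\right)} is an antiderivative of f.
Check: d/dx[- \frac{x}{2 \left(x^{2} + 2\right)}] = \frac{x^{2} - 2}{2 x^{4} + 8 x^{2} + 8} = f(x).
F(3/2) = - \frac{3}{17}; F(1/2) = - \frac{1}{9}.
Integral = F(3/2) - F(1/2) = - \frac{10}{153}.

Antiderivative: F(x) = - \frac{x}{2 \left(x^{2} + 2\right)}; value = - \frac{10}{153}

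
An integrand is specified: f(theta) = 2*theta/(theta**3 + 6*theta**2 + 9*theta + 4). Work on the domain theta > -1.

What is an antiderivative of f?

Factor the denominator ((theta + 1)**2*(theta + 4)) and decompose: f = -8/(9*(theta + 4)) + 8/(9*(theta + 1)) - 2/(3*(theta + 1)**2); each piece integrates to a log, atan, or power term.
Check: d/dtheta[8*log(theta + 1)/9 - 8*log(theta + 4)/9 + 2/(3*theta + 3)] = 2*theta/(theta**3 + 6*theta**2 + 9*theta + 4) = f(theta).

An antiderivative is F(theta) = 8*log(theta + 1)/9 - 8*log(theta + 4)/9 + 2/(3*theta + 3).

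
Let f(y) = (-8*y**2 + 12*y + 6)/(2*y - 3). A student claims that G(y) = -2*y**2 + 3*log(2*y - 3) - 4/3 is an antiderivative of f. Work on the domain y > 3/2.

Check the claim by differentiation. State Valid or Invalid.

d/dy[G] = (-8*y**2 + 12*y + 6)/(2*y - 3)
This equals f(y) exactly, so the claim holds.

Valid. The derivative of G reproduces f.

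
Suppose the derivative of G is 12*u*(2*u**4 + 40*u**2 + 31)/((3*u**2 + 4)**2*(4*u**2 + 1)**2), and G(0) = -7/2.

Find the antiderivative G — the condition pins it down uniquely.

G(u) = (-12*u**4 - 20*u**2 - 14)/(12*u**4 + 19*u**2 + 4)

Any candidate G(u) must reproduce the stated G'(u) exactly.
A general antiderivative is -3/(4*u**2 + 1) + 2/(3*(u**2 + 4/3)) + C.
The condition gives C = -7/2 - (-5/2) = -1.
So G(u) = (-12*u**4 - 20*u**2 - 14)/(12*u**4 + 19*u**2 + 4).
Check: d/du[(-12*u**4 - 20*u**2 - 14)/(12*u**4 + 19*u**2 + 4)] = (24*u**5 + 480*u**3 + 372*u)/(144*u**8 + 456*u**6 + 457*u**4 + 152*u**2 + 16), which equals G'(u).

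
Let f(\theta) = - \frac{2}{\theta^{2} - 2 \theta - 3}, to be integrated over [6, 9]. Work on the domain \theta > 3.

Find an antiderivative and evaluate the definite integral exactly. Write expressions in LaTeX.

The denominator factors as \left(\theta - 3\right) \left(\theta + 1\right); partial fractions split f into directly integrable pieces: \frac{1}{2 \left(\theta + 1\right)} - \frac{1}{2 \left(\theta - 3\right)}.
F(\theta) = - \frac{\log{\left(\theta - 3 \right)}}{2} + \frac{\log{\left(\theta + 1 \right)}}{2} is an antiderivative of f.
Check: d/d\theta[- \frac{\log{\left(\theta - 3 \right)}}{2} + \frac{\log{\left(\theta + 1 \right)}}{2}] = - \frac{2}{\theta^{2} - 2 \theta - 3} = f(\theta).
F(9) = - \frac{\log{\left(6 \right)}}{2} + \frac{\log{\left(10 \right)}}{2}; F(6) = - \frac{\log{\left(3 \right)}}{2} + \frac{\log{\left(7 \right)}}{2}.
Integral = F(9) - F(6) = - \frac{\log{\left(7 \right)}}{2} - \frac{\log{\left(6 \right)}}{2} + \frac{\log{\left(3 \right)}}{2} + \frac{\log{\left(10 \right)}}{2}.

Antiderivative: F(\theta) = - \frac{\log{\left(\theta - 3 \right)}}{2} + \frac{\log{\left(\theta + 1 \right)}}{2}; value = - \frac{\log{\left(7 \right)}}{2} - \frac{\log{\left(6 \right)}}{2} + \frac{\log{\left(3 \right)}}{2} + \frac{\log{\left(10 \right)}}{2}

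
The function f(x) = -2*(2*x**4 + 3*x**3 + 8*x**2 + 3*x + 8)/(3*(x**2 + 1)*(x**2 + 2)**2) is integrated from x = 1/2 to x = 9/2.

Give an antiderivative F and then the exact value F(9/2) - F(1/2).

For F(x) to be correct the identity F'(x) - f(x) = 0 must hold.
F(x) = -(4*x**2*atan(x) + 8*atan(x) - 3)/(3*(x**2 + 2)) is an antiderivative of f.
Check: d/dx[-(4*x**2*atan(x) + 8*atan(x) - 3)/(3*(x**2 + 2))] = (-4*x**4 - 6*x**3 - 16*x**2 - 6*x - 16)/(3*x**6 + 15*x**4 + 24*x**2 + 12), which equals f(x).
F(9/2) = 4/89 - 4*atan(9/2)/3; F(1/2) = 4/9 - 4*atan(1/2)/3.
Integral = F(9/2) - F(1/2) = -4*atan(9/2)/3 - 320/801 + 4*atan(1/2)/3.

Antiderivative: F(x) = -(4*x**2*atan(x) + 8*atan(x) - 3)/(3*(x**2 + 2)); value = -4*atan(9/2)/3 - 320/801 + 4*atan(1/2)/3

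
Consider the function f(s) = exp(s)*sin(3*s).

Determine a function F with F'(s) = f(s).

Differentiate the proposed F(s) back; it has to land on f(s) exactly.
Check: d/ds[exp(s)*sin(3*s)/10 - 3*exp(s)*cos(3*s)/10] = exp(s)*sin(3*s) = f(s).

An antiderivative is F(s) = exp(s)*sin(3*s)/10 - 3*exp(s)*cos(3*s)/10.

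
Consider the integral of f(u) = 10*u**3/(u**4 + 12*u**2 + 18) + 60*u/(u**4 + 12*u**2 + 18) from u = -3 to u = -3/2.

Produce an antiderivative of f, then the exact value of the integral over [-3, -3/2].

The substitution w = u**4/3 + 4*u**2 + 6 works: f is exactly (dF/dw)*(dw/du) for that inner function.
F(u) = 5*log(u**4/3 + 4*u**2 + 6)/2 is an antiderivative of f.
Check: d/du[5*log(u**4/3 + 4*u**2 + 6)/2] = (10*u**3 + 60*u)/(u**4 + 12*u**2 + 18), which equals f(u).
F(-3/2) = 5*log(267/16)/2; F(-3) = 5*log(69)/2.
Integral = F(-3/2) - F(-3) = -5*log(69)/2 + 5*log(267/16)/2.

Antiderivative: F(u) = 5*log(u**4/3 + 4*u**2 + 6)/2; value = -5*log(69)/2 + 5*log(267/16)/2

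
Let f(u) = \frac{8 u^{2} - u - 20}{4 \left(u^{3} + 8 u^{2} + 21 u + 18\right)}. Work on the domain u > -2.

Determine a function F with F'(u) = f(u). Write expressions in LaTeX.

An antiderivative is F(u) = \frac{14 \left(u + 3\right) \log{\left(u + 2 \right)} - 6 \left(u + 3\right) \log{\left(u + 3 \right)} + 55}{4 \left(u + 3\right)}.

Factor the denominator (4 \left(u + 2\right) \left(u + 3\right)^{2}) and decompose: f = - \frac{3}{2 \left(u + 3\right)} - \frac{55}{4 \left(u + 3\right)^{2}} + \frac{7}{2 \left(u + 2\right)}; each piece integrates to a log, atan, or power term.
Check: d/du[\frac{14 \left(u + 3\right) \log{\left(u + 2 \right)} - 6 \left(u + 3\right) \log{\left(u + 3 \right)} + 55}{4 \left(u + 3\right)}] = \frac{8 u^{2} - u - 20}{4 u^{3} + 32 u^{2} + 84 u + 72}, which equals f(u).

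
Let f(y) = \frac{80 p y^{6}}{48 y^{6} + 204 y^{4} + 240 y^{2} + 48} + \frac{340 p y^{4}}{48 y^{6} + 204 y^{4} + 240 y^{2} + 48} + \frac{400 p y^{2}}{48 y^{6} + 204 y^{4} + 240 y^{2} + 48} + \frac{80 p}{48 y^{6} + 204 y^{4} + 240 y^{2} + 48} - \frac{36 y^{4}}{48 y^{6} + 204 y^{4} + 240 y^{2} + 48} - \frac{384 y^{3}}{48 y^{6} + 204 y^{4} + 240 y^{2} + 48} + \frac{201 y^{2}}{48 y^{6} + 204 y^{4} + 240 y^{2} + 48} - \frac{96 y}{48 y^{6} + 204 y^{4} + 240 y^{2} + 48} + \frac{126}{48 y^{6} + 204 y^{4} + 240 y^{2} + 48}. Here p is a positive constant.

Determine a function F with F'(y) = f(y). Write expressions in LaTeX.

An antiderivative is F(y) = \frac{5 p y}{3} + \frac{\frac{5 y}{4} + 4}{y^{2} + 2} + \operatorname{atan}{\left(2 y \right)}.

Integrate term by term and add the pieces.
Check: d/dy[\frac{5 p y}{3} + \frac{\frac{5 y}{4} + 4}{y^{2} + 2} + \operatorname{atan}{\left(2 y \right)}] = \frac{80 p y^{6} + 340 p y^{4} + 400 p y^{2} + 80 p - 36 y^{4} - 384 y^{3} + 201 y^{2} - 96 y + 126}{48 y^{6} + 204 y^{4} + 240 y^{2} + 48}, which equals f(y).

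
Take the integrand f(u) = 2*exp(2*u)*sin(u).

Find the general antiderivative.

F(u) = 4*exp(2*u)*sin(u)/5 - 2*exp(2*u)*cos(u)/5 + C

Since d/du undoes antidifferentiation here, F'(u) = f(u) is required of F(u).
Check: d/du[4*exp(2*u)*sin(u)/5 - 2*exp(2*u)*cos(u)/5] = 2*exp(2*u)*sin(u) = f(u).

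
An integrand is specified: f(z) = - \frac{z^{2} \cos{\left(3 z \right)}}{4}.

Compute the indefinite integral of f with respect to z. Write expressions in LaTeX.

F(z) = \frac{- 9 z^{2} \sin{\left(3 z \right)} - 6 z \cos{\left(3 z \right)} + 2 \sin{\left(3 z \right)}}{108} + C

A candidate is checked by its d/dz: the result must match f(z).
Check: d/dz[\frac{- 9 z^{2} \sin{\left(3 z \right)} - 6 z \cos{\left(3 z \right)} + 2 \sin{\left(3 z \right)}}{108}] = - \frac{z^{2} \cos{\left(3 z \right)}}{4} = f(z).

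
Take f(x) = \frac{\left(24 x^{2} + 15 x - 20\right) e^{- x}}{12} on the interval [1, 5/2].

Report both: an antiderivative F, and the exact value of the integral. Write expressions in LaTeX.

Antiderivative: F(x) = - \frac{\left(24 x^{2} + 63 x + 43\right) e^{- x}}{12}; value = - \frac{701}{24 e^{\frac{5}{2}}} + \frac{65}{6 e}

Recognize the product-rule pattern: f = u'v + uv' with u = - 2 x^{2} - \frac{21 x}{4} - \frac{43}{12}, v = e^{- x}, so integration by parts undoes it.
F(x) = - \frac{\left(24 x^{2} + 63 x + 43\right) e^{- x}}{12} is an antiderivative of f.
Check: d/dx[- \frac{\left(24 x^{2} + 63 x + 43\right) e^{- x}}{12}] = \frac{\left(24 x^{2} + 15 x - 20\right) e^{- x}}{12} = f(x).
F(5/2) = - \frac{701}{24 e^{\frac{5}{2}}}; F(1) = - \frac{65}{6 e}.
Integral = F(5/2) - F(1) = - \frac{701}{24 e^{\frac{5}{2}}} + \frac{65}{6 e}.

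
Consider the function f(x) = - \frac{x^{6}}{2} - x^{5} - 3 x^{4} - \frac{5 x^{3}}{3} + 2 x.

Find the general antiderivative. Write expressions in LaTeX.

The integrand splits into summands that can be handled one at a time.
Check: d/dx[- \frac{x^{7}}{14} - \frac{x^{6}}{6} - \frac{3 x^{5}}{5} - \frac{5 x^{4}}{12} + x^{2}] = - \frac{x^{6}}{2} - x^{5} - 3 x^{4} - \frac{5 x^{3}}{3} + 2 x = f(x).

F(x) = - \frac{x^{7}}{14} - \frac{x^{6}}{6} - \frac{3 x^{5}}{5} - \frac{5 x^{4}}{12} + x^{2} + C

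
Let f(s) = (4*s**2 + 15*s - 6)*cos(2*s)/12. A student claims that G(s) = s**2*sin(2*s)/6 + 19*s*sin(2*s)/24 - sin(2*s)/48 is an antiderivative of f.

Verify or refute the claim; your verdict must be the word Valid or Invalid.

Invalid: d/ds[G] - f = s*sin(2*s)/3 + s*cos(2*s)/3 + 19*sin(2*s)/24 + 11*cos(2*s)/24, which is not 0.

d/ds[G] = s**2*cos(2*s)/3 + s*sin(2*s)/3 + 19*s*cos(2*s)/12 + 19*sin(2*s)/24 - cos(2*s)/24
d/ds[G] - f(s) = s*sin(2*s)/3 + s*cos(2*s)/3 + 19*sin(2*s)/24 + 11*cos(2*s)/24 != 0.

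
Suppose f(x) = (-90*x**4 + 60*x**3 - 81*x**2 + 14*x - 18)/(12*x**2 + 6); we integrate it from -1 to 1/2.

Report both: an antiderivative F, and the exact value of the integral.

Antiderivative: F(x) = -5*x**3/2 + 5*x**2/2 - 3*x - 2*log(x**2 + 1/2)/3; value = -147/16 - 2*log(3/4)/3 + 2*log(3/2)/3

An antiderivative F(x) passes only if d/dx[F] lands on f(x) exactly.
F(x) = -5*x**3/2 + 5*x**2/2 - 3*x - 2*log(x**2 + 1/2)/3 is an antiderivative of f.
Check: d/dx[-5*x**3/2 + 5*x**2/2 - 3*x - 2*log(x**2 + 1/2)/3] = (-90*x**4 + 60*x**3 - 81*x**2 + 14*x - 18)/(12*x**2 + 6) = f(x).
F(1/2) = -19/16 - 2*log(3/4)/3; F(-1) = 8 - 2*log(3/2)/3.
Integral = F(1/2) - F(-1) = -147/16 - 2*log(3/4)/3 + 2*log(3/2)/3.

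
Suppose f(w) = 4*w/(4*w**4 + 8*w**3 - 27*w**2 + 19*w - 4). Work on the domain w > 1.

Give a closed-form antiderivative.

An antiderivative is F(w) = 4*(81*(2*w - 1)*log(w - 1) - 85*(2*w - 1)*log(w - 1/2) + 4*(2*w - 1)*log(w + 4) + 45)/(405*(2*w - 1)).

Factor the denominator ((w - 1)*(w + 4)*(2*w - 1)**2) and decompose: f = -136/(81*(2*w - 1)) - 8/(9*(2*w - 1)**2) + 16/(405*(w + 4)) + 4/(5*(w - 1)); each piece integrates to a log, atan, or power term.
Check: d/dw[4*(81*(2*w - 1)*log(w - 1) - 85*(2*w - 1)*log(w - 1/2) + 4*(2*w - 1)*log(w + 4) + 45)/(405*(2*w - 1))] = 4*w/(4*w**4 + 8*w**3 - 27*w**2 + 19*w - 4) = f(w).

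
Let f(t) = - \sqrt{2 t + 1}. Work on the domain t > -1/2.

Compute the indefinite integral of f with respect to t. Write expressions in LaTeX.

F(t) = - \frac{\left(2 t + 1\right)^{\frac{3}{2}}}{3} + C

Whatever form F(t) takes, F'(t) = f(t) is non-negotiable.
Check: d/dt[- \frac{\left(2 t + 1\right)^{\frac{3}{2}}}{3}] = - \sqrt{2 t + 1} = f(t).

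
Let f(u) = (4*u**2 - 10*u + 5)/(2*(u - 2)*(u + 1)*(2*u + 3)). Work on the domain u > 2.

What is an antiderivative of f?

The denominator factors as 2*(u - 2)*(u + 1)*(2*u + 3); partial fractions split f into directly integrable pieces: 58/(7*(2*u + 3)) - 19/(6*(u + 1)) + 1/(42*(u - 2)).
Check: d/du[log(u - 2)/42 - 19*log(u + 1)/6 + 29*log(u + 3/2)/7] = (4*u**2 - 10*u + 5)/(4*u**3 + 2*u**2 - 14*u - 12), which equals f(u).

An antiderivative is F(u) = log(u - 2)/42 - 19*log(u + 1)/6 + 29*log(u + 3/2)/7.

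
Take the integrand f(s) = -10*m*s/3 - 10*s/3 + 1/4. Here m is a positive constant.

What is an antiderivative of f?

Integrate term by term and add the pieces.
Check: d/ds[-5*m*s**2/3 - 5*s**2/3 + s/4] = -10*m*s/3 - 10*s/3 + 1/4 = f(s).

An antiderivative is F(s) = -5*m*s**2/3 - 5*s**2/3 + s/4.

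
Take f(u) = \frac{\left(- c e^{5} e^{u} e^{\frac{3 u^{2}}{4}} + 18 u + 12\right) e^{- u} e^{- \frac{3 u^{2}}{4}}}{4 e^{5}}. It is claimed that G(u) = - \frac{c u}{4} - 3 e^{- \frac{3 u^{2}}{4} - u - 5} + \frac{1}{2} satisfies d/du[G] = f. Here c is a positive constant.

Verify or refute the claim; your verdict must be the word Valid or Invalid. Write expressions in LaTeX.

Valid. The derivative of G reproduces f.

d/du[G] = \frac{\left(- c e^{5} e^{u} e^{\frac{3 u^{2}}{4}} + 18 u + 12\right) e^{- u} e^{- \frac{3 u^{2}}{4}}}{4 e^{5}}
This equals f(u) exactly, so the claim holds.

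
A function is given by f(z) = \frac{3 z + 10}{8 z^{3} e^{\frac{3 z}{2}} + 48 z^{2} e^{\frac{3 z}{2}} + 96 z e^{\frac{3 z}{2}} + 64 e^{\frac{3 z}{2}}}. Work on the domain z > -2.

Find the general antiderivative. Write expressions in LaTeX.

F(z) = - \frac{1}{4 z^{2} e^{\frac{3 z}{2}} + 16 z e^{\frac{3 z}{2}} + 16 e^{\frac{3 z}{2}}} + C

f has the shape u'v + uv' for u = - \frac{1}{4 \left(z + 2\right)^{2}} and v = e^{- \frac{3 z}{2}} — it is the derivative of the product u*v.
Check: d/dz[- \frac{1}{4 z^{2} e^{\frac{3 z}{2}} + 16 z e^{\frac{3 z}{2}} + 16 e^{\frac{3 z}{2}}}] = \frac{3 z + 10}{8 z^{3} e^{\frac{3 z}{2}} + 48 z^{2} e^{\frac{3 z}{2}} + 96 z e^{\frac{3 z}{2}} + 64 e^{\frac{3 z}{2}}} = f(z).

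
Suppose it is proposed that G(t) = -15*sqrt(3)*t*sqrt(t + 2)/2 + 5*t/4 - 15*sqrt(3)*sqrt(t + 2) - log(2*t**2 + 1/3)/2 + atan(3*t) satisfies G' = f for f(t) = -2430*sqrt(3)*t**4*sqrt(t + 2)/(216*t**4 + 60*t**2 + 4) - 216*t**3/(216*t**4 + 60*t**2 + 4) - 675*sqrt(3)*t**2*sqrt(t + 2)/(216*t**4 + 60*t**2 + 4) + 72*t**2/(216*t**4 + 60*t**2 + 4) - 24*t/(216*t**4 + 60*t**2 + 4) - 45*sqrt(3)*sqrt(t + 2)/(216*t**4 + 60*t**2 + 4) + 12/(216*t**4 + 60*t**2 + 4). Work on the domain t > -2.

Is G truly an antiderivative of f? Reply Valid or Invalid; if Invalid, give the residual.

d/dt[G] = (-2430*sqrt(3)*t**5 + 270*t**4*sqrt(t + 2) - 4860*sqrt(3)*t**4 - 216*t**3*sqrt(t + 2) - 675*sqrt(3)*t**3 + 147*t**2*sqrt(t + 2) - 1350*sqrt(3)*t**2 - 24*t*sqrt(t + 2) - 45*sqrt(3)*t + 17*sqrt(t + 2) - 90*sqrt(3))/(216*t**4*sqrt(t + 2) + 60*t**2*sqrt(t + 2) + 4*sqrt(t + 2))
d/dt[G] - f(t) = 5/4 != 0.

Invalid: d/dt[G] - f = 5/4, which is not 0.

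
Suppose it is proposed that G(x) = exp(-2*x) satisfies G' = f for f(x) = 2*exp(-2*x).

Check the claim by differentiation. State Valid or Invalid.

Invalid: d/dx[G] - f = -4*exp(-2*x), which is not 0.

d/dx[G] = -2*exp(-2*x)
d/dx[G] - f(x) = -4*exp(-2*x) != 0.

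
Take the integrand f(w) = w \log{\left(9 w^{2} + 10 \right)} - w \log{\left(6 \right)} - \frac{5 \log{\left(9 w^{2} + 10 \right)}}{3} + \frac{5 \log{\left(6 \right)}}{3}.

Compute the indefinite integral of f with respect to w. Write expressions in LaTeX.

F(w) = \frac{9 w^{2} \log{\left(\frac{3 w^{2}}{2} + \frac{5}{3} \right)} - 9 w^{2} - 30 w \log{\left(\frac{3 w^{2}}{2} + \frac{5}{3} \right)} + 60 w + 10 \log{\left(w^{2} + \frac{10}{9} \right)} - 20 \sqrt{10} \operatorname{atan}{\left(\frac{3 \sqrt{10} w}{10} \right)}}{18} + C

The integrand splits into summands that can be handled one at a time.
Check: d/dw[\frac{9 w^{2} \log{\left(\frac{3 w^{2}}{2} + \frac{5}{3} \right)} - 9 w^{2} - 30 w \log{\left(\frac{3 w^{2}}{2} + \frac{5}{3} \right)} + 60 w + 10 \log{\left(w^{2} + \frac{10}{9} \right)} - 20 \sqrt{10} \operatorname{atan}{\left(\frac{3 \sqrt{10} w}{10} \right)}}{18}] = w \log{\left(9 w^{2} + 10 \right)} - w \log{\left(6 \right)} - \frac{5 \log{\left(9 w^{2} + 10 \right)}}{3} + \frac{5 \log{\left(6 \right)}}{3} = f(w).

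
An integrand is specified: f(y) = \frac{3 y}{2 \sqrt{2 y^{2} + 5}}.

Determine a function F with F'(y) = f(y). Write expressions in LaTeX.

f matches the chain-rule pattern g'(h)*h' with inner function h(y) = 2 y^{2} + 5; substituting u = h(y) collapses the integral.
Check: d/dy[\frac{3 \sqrt{2 y^{2} + 5}}{4}] = \frac{3 y}{2 \sqrt{2 y^{2} + 5}} = f(y).

An antiderivative is F(y) = \frac{3 \sqrt{2 y^{2} + 5}}{4}.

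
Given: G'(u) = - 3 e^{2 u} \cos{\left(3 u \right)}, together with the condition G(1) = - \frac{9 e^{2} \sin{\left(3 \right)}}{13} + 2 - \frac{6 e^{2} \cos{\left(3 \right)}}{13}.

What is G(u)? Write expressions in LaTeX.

G(u) = - \frac{9 e^{2 u} \sin{\left(3 u \right)} + 6 e^{2 u} \cos{\left(3 u \right)} - 26}{13}

Recover the given G'(u) by differentiating a candidate G(u); any mismatch rules it out.
A general antiderivative is - \frac{9 e^{2 u} \sin{\left(3 u \right)}}{13} - \frac{6 e^{2 u} \cos{\left(3 u \right)}}{13} + C.
The condition gives C = - \frac{9 e^{2} \sin{\left(3 \right)}}{13} + 2 - \frac{6 e^{2} \cos{\left(3 \right)}}{13} - (- \frac{9 e^{2} \sin{\left(3 \right)}}{13} - \frac{6 e^{2} \cos{\left(3 \right)}}{13}) = 2.
So G(u) = - \frac{9 e^{2 u} \sin{\left(3 u \right)} + 6 e^{2 u} \cos{\left(3 u \right)} - 26}{13}.
Check: d/du[- \frac{9 e^{2 u} \sin{\left(3 u \right)} + 6 e^{2 u} \cos{\left(3 u \right)} - 26}{13}] = - 3 e^{2 u} \cos{\left(3 u \right)} = G'(u).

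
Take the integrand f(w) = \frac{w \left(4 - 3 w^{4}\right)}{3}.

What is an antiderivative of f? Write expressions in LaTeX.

An antiderivative is F(w) = - \frac{w^{6}}{6} + \frac{2 w^{2}}{3}.

Check any antiderivative F(w) by computing F'(w) and comparing it with f(w).
Check: d/dw[- \frac{w^{6}}{6} + \frac{2 w^{2}}{3}] = - w^{5} + \frac{4 w}{3}, which equals f(w).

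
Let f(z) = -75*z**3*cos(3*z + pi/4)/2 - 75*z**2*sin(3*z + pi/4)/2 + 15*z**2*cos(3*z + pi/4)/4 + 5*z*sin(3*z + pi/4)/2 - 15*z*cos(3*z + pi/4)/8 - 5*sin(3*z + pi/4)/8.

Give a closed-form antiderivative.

An antiderivative is F(z) = -25*z**3*sin(3*z + pi/4)/2 + 5*z**2*sin(3*z + pi/4)/4 - 5*z*sin(3*z + pi/4)/8.

f has the shape u'v + uv' for u = -25*z**3/2 + 5*z**2/4 - 5*z/8 and v = sin(3*z + pi/4) — it is the derivative of the product u*v.
Check: d/dz[-25*z**3*sin(3*z + pi/4)/2 + 5*z**2*sin(3*z + pi/4)/4 - 5*z*sin(3*z + pi/4)/8] = -75*z**3*cos(3*z + pi/4)/2 - 75*z**2*sin(3*z + pi/4)/2 + 15*z**2*cos(3*z + pi/4)/4 + 5*z*sin(3*z + pi/4)/2 - 15*z*cos(3*z + pi/4)/8 - 5*sin(3*z + pi/4)/8 = f(z).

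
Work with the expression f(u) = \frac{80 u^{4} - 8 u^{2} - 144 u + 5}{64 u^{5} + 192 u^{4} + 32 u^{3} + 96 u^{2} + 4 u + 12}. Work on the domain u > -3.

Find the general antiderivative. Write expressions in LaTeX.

Recover f(u) by differentiating a candidate F(u); any mismatch rules it out.
Check: d/du[\frac{20 u^{2} \log{\left(u + 3 \right)} + 5 \log{\left(u + 3 \right)} + 6}{4 \left(4 u^{2} + 1\right)}] = \frac{80 u^{4} - 8 u^{2} - 144 u + 5}{64 u^{5} + 192 u^{4} + 32 u^{3} + 96 u^{2} + 4 u + 12} = f(u).

F(u) = \frac{20 u^{2} \log{\left(u + 3 \right)} + 5 \log{\left(u + 3 \right)} + 6}{4 \left(4 u^{2} + 1\right)} + C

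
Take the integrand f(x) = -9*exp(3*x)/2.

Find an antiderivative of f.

An antiderivative is F(x) = -3*exp(3*x)/2.

A candidate is checked by its d/dx: the result must match f(x).
Check: d/dx[-3*exp(3*x)/2] = -9*exp(3*x)/2 = f(x).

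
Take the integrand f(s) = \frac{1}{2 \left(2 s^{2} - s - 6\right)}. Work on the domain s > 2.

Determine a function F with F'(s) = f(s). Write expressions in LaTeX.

Factor the denominator (2 \left(s - 2\right) \left(2 s + 3\right)) and decompose: f = - \frac{1}{7 \left(2 s + 3\right)} + \frac{1}{14 \left(s - 2\right)}; each piece integrates to a log, atan, or power term.
Check: d/ds[\frac{\log{\left(s - 2 \right)}}{14} - \frac{\log{\left(s + \frac{3}{2} \right)}}{14}] = \frac{1}{4 s^{2} - 2 s - 12}, which equals f(s).

An antiderivative is F(s) = \frac{\log{\left(s - 2 \right)}}{14} - \frac{\log{\left(s + \frac{3}{2} \right)}}{14}.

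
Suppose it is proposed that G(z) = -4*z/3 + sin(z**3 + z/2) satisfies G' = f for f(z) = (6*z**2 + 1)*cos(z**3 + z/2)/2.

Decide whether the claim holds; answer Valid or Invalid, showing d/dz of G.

Invalid: d/dz[G] - f = -4/3, which is not 0.

d/dz[G] = 3*z**2*cos(z**3 + z/2) + cos(z**3 + z/2)/2 - 4/3
d/dz[G] - f(z) = -4/3 != 0.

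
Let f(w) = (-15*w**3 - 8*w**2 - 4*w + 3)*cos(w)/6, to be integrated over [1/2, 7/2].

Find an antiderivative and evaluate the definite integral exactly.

Antiderivative: F(w) = -5*w**3*sin(w)/2 - 4*w**2*sin(w)/3 - 15*w**2*cos(w)/2 + 43*w*sin(w)/3 - 8*w*cos(w)/3 + 19*sin(w)/6 + 43*cos(w)/3; value = -89*cos(1/2)/8 - 155*sin(1/2)/16 - 1123*sin(7/2)/16 - 695*cos(7/2)/8

For F(w) to be correct the identity F'(w) - f(w) = 0 must hold.
F(w) = -5*w**3*sin(w)/2 - 4*w**2*sin(w)/3 - 15*w**2*cos(w)/2 + 43*w*sin(w)/3 - 8*w*cos(w)/3 + 19*sin(w)/6 + 43*cos(w)/3 is an antiderivative of f.
Check: d/dw[-5*w**3*sin(w)/2 - 4*w**2*sin(w)/3 - 15*w**2*cos(w)/2 + 43*w*sin(w)/3 - 8*w*cos(w)/3 + 19*sin(w)/6 + 43*cos(w)/3] = -5*w**3*cos(w)/2 - 4*w**2*cos(w)/3 - 2*w*cos(w)/3 + cos(w)/2, which equals f(w).
F(7/2) = -1123*sin(7/2)/16 - 695*cos(7/2)/8; F(1/2) = 155*sin(1/2)/16 + 89*cos(1/2)/8.
Integral = F(7/2) - F(1/2) = -89*cos(1/2)/8 - 155*sin(1/2)/16 - 1123*sin(7/2)/16 - 695*cos(7/2)/8.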